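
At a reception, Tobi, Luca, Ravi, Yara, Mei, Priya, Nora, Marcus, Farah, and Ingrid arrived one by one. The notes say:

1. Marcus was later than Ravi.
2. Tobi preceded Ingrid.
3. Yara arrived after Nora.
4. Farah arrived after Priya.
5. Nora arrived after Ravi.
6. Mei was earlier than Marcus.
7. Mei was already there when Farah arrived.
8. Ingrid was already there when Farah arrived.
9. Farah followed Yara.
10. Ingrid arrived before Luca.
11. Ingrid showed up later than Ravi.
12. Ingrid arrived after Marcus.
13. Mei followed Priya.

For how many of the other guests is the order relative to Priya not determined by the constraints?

4

Forced after Priya: Farah, Ingrid, Luca, Marcus, and Mei.
That leaves Nora, Ravi, Tobi, and Yara with no forced order relative to Priya — 4.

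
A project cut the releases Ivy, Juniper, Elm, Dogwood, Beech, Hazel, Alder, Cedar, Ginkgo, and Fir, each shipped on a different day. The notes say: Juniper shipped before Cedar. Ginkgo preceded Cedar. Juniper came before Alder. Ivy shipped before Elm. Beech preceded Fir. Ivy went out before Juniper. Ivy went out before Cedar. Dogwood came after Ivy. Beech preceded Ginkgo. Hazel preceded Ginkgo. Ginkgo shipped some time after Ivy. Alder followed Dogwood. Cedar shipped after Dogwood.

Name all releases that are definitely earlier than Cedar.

Directly stated before Cedar: Dogwood, Ginkgo, Ivy, and Juniper.
Beech reaches Cedar via Beech → Ginkgo → Cedar.
Hazel reaches Cedar via Hazel → Ginkgo → Cedar.
No chain forces Elm (or any of the others) ahead of Cedar.

Beech, Dogwood, Ginkgo, Hazel, Ivy, Juniper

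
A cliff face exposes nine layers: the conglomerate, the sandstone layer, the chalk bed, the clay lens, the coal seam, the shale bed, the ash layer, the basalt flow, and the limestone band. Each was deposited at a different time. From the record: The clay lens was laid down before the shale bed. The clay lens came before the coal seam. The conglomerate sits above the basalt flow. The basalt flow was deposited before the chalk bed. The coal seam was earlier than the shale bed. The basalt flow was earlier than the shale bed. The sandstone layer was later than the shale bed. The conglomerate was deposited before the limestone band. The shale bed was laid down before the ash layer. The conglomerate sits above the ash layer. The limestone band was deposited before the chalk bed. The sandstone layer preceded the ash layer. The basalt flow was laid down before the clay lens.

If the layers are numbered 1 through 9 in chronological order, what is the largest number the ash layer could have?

The ash layer must come before the chalk bed, the conglomerate, and the limestone band — 3 layers forced after it.
Everything else can be placed before the ash layer in some valid order, so the ash layer can sit as late as position 9 − 3 = 6.

6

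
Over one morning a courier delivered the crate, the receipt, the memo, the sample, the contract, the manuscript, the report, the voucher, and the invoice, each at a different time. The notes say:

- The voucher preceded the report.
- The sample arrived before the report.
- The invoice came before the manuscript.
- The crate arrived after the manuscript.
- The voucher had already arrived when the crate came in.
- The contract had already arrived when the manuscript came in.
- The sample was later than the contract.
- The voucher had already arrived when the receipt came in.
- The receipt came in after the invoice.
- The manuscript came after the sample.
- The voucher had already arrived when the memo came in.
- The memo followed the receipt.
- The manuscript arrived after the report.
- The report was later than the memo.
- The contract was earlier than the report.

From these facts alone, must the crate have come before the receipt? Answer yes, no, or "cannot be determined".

Tracing the constraints gives the receipt → the memo → the report → the manuscript → the crate, so the receipt must come before the crate.
That means the crate cannot be before the receipt.

no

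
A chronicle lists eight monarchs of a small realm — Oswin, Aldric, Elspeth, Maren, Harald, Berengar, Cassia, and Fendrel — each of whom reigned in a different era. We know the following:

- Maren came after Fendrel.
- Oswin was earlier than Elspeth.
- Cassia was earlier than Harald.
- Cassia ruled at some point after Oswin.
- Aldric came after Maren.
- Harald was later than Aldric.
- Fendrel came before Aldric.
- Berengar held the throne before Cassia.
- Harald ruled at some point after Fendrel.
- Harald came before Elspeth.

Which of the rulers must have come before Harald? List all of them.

Directly stated before Harald: Aldric, Cassia, and Fendrel.
Berengar reaches Harald via Berengar → Cassia → Harald.
Maren reaches Harald via Maren → Aldric → Harald.
Oswin reaches Harald via Oswin → Cassia → Harald.
No chain forces Elspeth ahead of Harald.

Aldric, Berengar, Cassia, Fendrel, Maren, Oswin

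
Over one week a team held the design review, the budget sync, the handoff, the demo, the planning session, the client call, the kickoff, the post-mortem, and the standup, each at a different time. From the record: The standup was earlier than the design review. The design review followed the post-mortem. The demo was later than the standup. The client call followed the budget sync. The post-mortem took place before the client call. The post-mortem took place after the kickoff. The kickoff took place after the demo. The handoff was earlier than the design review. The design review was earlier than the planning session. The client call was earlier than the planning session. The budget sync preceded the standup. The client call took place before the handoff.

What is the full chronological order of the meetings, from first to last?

The constraints fix every adjacent pair, so only one ordering works:
the budget sync → the standup → the demo → the kickoff → the post-mortem → the client call → the handoff → the design review → the planning session.

the budget sync, the standup, the demo, the kickoff, the post-mortem, the client call, the handoff, the design review, the planning session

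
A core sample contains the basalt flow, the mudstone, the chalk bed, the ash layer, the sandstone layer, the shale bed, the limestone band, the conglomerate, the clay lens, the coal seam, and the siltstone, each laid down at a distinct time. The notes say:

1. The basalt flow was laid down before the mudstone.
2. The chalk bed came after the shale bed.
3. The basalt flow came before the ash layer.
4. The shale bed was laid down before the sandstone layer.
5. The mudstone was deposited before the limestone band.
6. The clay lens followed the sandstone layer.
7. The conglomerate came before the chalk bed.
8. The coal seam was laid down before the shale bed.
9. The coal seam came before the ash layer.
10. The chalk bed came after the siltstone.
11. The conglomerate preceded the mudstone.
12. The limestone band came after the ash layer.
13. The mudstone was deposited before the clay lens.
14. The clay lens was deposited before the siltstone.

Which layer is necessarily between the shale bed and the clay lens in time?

the sandstone layer

Tracing the constraints gives the shale bed → the sandstone layer → the clay lens, so the sandstone layer sits after the shale bed and before the clay lens.
No other layer is forced both after the shale bed and before the clay lens.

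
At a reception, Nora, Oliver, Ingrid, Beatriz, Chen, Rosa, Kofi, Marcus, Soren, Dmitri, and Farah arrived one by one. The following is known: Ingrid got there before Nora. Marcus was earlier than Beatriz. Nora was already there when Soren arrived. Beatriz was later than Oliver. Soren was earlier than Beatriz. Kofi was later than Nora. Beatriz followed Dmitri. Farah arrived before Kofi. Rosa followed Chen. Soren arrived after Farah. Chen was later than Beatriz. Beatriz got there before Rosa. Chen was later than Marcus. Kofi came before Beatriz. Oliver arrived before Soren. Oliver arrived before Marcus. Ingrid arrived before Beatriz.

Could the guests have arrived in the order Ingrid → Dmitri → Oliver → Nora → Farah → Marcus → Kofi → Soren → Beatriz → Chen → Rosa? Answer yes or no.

yes

Check each stated constraint against the proposed order — e.g. Dmitri is ahead of Beatriz; Ingrid is ahead of Beatriz. Every pair is in the required order; nothing is violated.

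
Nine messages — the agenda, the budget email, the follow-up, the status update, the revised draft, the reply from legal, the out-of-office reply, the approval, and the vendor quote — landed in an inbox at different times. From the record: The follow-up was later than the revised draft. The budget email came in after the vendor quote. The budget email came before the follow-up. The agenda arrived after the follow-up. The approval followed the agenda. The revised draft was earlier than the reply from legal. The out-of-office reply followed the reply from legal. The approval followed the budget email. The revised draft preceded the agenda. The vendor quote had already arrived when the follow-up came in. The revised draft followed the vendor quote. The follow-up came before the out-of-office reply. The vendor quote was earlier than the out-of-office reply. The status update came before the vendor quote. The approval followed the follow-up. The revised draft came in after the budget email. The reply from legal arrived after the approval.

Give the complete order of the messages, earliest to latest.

The constraints fix every adjacent pair, so only one ordering works:
the status update → the vendor quote → the budget email → the revised draft → the follow-up → the agenda → the approval → the reply from legal → the out-of-office reply.

the status update, the vendor quote, the budget email, the revised draft, the follow-up, the agenda, the approval, the reply from legal, the out-of-office reply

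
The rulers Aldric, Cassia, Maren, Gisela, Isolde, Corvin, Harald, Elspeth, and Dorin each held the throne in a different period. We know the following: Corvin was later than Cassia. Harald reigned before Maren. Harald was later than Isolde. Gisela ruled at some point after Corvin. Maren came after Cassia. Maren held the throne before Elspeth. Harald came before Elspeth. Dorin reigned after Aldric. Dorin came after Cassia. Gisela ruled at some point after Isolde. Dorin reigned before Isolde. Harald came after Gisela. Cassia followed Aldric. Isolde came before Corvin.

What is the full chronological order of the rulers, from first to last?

The constraints fix every adjacent pair, so only one ordering works:
Aldric → Cassia → Dorin → Isolde → Corvin → Gisela → Harald → Maren → Elspeth.

Aldric, Cassia, Dorin, Isolde, Corvin, Gisela, Harald, Maren, Elspeth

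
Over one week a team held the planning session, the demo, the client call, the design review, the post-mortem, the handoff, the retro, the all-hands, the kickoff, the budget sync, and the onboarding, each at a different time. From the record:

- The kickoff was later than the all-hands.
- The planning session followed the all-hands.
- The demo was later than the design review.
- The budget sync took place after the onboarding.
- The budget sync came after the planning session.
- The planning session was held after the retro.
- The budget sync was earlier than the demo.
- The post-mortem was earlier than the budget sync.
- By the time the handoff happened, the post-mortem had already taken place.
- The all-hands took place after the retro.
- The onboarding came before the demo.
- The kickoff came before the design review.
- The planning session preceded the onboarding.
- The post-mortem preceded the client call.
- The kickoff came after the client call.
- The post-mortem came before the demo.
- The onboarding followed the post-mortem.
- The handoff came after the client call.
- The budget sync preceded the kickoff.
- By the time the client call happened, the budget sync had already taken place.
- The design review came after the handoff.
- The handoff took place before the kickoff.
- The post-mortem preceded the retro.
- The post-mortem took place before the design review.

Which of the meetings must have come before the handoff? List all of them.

the all-hands, the budget sync, the client call, the onboarding, the planning session, the post-mortem, the retro

Directly stated before the handoff: the client call and the post-mortem.
The all-hands reaches the handoff via the all-hands → the planning session → the budget sync → the client call → the handoff.
The budget sync reaches the handoff via the budget sync → the client call → the handoff.
The onboarding reaches the handoff via the onboarding → the budget sync → the client call → the handoff.
Likewise the planning session and the retro each reach the handoff by chaining the stated constraints.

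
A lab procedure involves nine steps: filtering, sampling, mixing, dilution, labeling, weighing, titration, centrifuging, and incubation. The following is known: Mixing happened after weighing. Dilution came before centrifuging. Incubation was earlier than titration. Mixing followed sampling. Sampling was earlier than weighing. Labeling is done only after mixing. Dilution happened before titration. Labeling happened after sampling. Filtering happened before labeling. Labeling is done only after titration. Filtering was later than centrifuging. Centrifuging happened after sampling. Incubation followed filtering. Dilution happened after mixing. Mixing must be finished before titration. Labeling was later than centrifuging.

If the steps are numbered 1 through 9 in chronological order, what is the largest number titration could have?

Titration must come before labeling — 1 step forced after it.
Everything else can be placed before titration in some valid order, so titration can sit as late as position 9 − 1 = 8.

8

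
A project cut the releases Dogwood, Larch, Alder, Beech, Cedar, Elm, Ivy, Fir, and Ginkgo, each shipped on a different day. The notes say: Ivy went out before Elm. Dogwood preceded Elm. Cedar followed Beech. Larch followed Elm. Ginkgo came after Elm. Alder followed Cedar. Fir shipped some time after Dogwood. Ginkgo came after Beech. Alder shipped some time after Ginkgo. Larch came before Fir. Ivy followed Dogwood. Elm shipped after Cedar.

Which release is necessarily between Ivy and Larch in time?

Elm

Tracing the constraints gives Ivy → Elm → Larch, so Elm sits after Ivy and before Larch.
No other release is forced both after Ivy and before Larch.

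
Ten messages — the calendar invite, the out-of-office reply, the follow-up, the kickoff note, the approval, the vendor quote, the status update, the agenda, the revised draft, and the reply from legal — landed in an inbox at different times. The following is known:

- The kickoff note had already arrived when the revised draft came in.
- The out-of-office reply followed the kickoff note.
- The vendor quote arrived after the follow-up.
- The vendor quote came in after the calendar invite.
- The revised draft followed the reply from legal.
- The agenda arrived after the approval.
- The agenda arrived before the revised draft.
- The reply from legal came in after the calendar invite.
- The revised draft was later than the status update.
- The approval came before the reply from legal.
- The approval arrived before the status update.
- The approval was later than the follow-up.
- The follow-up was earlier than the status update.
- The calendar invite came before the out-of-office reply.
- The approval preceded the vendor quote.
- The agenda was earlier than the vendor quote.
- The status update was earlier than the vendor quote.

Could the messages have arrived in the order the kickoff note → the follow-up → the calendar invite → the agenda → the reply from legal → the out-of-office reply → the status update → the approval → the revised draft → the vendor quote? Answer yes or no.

no

The constraints require the approval before the agenda, but in the proposed sequence the agenda appears ahead of the approval. That one violation is enough.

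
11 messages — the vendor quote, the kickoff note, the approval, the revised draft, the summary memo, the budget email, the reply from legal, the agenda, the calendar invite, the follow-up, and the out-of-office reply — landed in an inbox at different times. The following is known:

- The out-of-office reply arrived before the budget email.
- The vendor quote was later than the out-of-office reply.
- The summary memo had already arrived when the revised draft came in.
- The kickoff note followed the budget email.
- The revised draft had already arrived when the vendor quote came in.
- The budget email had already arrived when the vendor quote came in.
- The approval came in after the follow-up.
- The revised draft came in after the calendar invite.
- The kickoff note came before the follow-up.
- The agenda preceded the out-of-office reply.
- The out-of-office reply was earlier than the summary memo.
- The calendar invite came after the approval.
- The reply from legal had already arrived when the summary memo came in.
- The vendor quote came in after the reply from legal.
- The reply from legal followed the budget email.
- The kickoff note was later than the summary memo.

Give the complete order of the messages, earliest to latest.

The constraints fix every adjacent pair, so only one ordering works:
the agenda → the out-of-office reply → the budget email → the reply from legal → the summary memo → the kickoff note → the follow-up → the approval → the calendar invite → the revised draft → the vendor quote.

the agenda, the out-of-office reply, the budget email, the reply from legal, the summary memo, the kickoff note, the follow-up, the approval, the calendar invite, the revised draft, the vendor quote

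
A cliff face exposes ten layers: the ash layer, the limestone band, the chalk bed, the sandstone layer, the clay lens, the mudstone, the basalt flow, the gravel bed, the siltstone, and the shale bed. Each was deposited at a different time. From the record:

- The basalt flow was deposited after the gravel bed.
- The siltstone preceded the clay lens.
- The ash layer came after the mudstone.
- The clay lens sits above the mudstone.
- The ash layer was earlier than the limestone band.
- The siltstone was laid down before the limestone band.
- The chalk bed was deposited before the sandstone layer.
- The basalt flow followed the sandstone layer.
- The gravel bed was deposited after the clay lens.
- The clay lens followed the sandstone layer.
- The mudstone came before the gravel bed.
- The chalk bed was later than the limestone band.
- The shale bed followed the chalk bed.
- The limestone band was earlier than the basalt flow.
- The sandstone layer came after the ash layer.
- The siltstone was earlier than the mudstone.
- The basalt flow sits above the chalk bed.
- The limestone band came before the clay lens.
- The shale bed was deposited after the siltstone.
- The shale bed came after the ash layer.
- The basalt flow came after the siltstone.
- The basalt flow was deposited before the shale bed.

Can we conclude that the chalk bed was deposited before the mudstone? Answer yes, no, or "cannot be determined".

Tracing the constraints gives the mudstone → the ash layer → the limestone band → the chalk bed, so the mudstone must come before the chalk bed.
That means the chalk bed cannot be before the mudstone.

no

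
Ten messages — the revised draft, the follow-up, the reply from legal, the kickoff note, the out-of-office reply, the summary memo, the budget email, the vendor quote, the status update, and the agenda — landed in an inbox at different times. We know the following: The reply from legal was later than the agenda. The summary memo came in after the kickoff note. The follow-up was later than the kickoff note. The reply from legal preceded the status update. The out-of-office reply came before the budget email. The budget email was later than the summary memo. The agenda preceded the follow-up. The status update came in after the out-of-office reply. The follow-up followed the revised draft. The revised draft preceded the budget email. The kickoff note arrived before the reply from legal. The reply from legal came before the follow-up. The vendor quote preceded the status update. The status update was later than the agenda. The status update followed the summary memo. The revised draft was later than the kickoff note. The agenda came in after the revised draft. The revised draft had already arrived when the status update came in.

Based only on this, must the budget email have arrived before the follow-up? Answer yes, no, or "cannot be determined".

cannot be determined

No chain of stated constraints runs from the budget email to the follow-up, and none runs from the follow-up to the budget email either.
So the relative order of the budget email and the follow-up is not fixed by the given facts.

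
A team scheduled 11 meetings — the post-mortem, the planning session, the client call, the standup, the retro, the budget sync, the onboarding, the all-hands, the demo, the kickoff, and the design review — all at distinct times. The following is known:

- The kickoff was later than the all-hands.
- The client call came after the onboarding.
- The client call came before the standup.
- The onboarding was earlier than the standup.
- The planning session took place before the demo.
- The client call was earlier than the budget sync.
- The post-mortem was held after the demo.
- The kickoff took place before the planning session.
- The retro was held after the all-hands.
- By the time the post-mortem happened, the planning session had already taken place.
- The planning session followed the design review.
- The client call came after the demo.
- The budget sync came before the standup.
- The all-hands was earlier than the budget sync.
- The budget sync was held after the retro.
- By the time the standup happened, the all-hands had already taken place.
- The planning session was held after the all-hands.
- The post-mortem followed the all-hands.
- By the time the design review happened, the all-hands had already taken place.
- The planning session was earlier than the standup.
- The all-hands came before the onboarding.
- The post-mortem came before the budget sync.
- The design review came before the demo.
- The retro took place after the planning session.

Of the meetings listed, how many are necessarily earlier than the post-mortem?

Directly stated before the post-mortem: the all-hands, the demo, and the planning session.
The design review reaches the post-mortem via the design review → the demo → the post-mortem.
The kickoff reaches the post-mortem via the kickoff → the planning session → the post-mortem.
That's the all-hands, the demo, the design review, the kickoff, and the planning session — 5 in all.

5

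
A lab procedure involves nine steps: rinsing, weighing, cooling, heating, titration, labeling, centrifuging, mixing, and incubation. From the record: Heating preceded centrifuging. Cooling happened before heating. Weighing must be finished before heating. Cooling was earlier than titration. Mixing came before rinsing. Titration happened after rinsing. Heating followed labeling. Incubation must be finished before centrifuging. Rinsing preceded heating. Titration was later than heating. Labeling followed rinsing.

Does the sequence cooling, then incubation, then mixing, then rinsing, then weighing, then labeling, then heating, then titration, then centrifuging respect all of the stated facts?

Check each stated constraint against the proposed order — e.g. incubation is ahead of centrifuging; cooling is ahead of titration. Every pair is in the required order; nothing is violated.

yes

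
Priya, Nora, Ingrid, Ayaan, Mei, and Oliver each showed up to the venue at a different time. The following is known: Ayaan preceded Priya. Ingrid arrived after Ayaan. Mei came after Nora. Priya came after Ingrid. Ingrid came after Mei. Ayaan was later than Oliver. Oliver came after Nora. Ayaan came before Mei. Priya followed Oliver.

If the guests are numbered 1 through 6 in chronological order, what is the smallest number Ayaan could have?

Nora and Oliver must both come before Ayaan — 2 forced predecessors.
Nothing else is forced ahead of Ayaan, so their earliest slot is position 2 + 1 = 3.

3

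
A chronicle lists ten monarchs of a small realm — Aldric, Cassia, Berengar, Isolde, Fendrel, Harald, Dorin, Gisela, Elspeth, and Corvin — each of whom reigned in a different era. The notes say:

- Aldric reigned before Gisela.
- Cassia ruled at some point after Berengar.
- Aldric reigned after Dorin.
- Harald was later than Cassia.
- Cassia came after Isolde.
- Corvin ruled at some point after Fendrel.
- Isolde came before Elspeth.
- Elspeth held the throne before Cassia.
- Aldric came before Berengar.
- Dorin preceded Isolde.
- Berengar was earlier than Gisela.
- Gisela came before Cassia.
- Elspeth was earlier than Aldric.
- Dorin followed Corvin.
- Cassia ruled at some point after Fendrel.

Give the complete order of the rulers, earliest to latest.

The constraints fix every adjacent pair, so only one ordering works:
Fendrel → Corvin → Dorin → Isolde → Elspeth → Aldric → Berengar → Gisela → Cassia → Harald.

Fendrel, Corvin, Dorin, Isolde, Elspeth, Aldric, Berengar, Gisela, Cassia, Harald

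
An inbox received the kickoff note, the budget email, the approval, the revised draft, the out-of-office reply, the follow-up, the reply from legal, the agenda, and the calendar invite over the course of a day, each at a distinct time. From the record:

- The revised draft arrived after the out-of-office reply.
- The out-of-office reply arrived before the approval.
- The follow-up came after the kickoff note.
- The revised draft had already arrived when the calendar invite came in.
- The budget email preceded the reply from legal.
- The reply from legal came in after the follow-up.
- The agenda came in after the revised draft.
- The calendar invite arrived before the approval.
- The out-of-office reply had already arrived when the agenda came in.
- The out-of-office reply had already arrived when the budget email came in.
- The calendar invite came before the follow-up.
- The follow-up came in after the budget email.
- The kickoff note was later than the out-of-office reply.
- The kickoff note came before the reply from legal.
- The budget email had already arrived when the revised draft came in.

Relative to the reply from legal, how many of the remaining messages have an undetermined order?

2

Forced before the reply from legal: the budget email, the calendar invite, the follow-up, the kickoff note, the out-of-office reply, and the revised draft.
That leaves the agenda and the approval with no forced order relative to the reply from legal — 2.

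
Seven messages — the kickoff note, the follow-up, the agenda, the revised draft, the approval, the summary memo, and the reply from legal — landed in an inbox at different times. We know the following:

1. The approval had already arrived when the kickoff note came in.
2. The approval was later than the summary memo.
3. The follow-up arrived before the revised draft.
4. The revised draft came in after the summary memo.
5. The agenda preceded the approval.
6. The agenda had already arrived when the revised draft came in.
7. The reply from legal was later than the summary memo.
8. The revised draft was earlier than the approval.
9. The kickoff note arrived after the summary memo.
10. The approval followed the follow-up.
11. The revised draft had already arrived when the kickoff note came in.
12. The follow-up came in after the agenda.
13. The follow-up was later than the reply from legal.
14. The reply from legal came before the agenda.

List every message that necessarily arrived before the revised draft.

Directly stated before the revised draft: the agenda, the follow-up, and the summary memo.
The reply from legal reaches the revised draft via the reply from legal → the follow-up → the revised draft.
No chain forces the kickoff note (or any of the others) ahead of the revised draft.

the agenda, the follow-up, the reply from legal, the summary memo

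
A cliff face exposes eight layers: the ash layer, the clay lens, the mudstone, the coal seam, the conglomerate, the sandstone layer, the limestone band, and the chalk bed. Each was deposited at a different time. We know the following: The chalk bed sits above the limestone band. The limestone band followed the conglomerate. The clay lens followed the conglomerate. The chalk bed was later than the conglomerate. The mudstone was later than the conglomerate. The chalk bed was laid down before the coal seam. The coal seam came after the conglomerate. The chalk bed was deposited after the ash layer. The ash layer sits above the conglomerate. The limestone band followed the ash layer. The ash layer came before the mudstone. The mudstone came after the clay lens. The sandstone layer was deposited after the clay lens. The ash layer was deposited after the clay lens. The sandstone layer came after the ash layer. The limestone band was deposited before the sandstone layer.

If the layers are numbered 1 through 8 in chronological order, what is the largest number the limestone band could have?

The limestone band must come before the chalk bed, the coal seam, and the sandstone layer — 3 layers forced after it.
Everything else can be placed before the limestone band in some valid order, so the limestone band can sit as late as position 8 − 3 = 5.

5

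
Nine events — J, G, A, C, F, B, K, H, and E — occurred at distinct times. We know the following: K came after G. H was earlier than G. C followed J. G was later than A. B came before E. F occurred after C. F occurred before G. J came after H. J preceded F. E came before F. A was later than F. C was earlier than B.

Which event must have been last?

K

Every other event has a chain of constraints placing it before K, so K is last.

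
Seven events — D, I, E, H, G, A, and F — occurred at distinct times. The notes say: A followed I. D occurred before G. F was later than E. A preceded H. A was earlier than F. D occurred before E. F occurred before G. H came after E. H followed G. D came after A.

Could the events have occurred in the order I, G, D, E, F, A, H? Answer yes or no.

no

The constraints require D before G, but in the proposed sequence G appears ahead of D. That one violation is enough.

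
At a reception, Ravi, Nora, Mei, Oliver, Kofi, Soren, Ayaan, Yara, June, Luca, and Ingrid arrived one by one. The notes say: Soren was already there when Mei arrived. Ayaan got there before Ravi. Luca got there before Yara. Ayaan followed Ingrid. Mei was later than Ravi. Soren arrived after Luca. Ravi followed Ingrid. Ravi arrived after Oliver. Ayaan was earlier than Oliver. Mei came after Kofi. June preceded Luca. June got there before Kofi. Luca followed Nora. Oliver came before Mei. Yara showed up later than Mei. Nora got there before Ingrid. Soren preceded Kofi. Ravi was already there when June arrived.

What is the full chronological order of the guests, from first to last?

The constraints fix every adjacent pair, so only one ordering works:
Nora → Ingrid → Ayaan → Oliver → Ravi → June → Luca → Soren → Kofi → Mei → Yara.

Nora, Ingrid, Ayaan, Oliver, Ravi, June, Luca, Soren, Kofi, Mei, Yara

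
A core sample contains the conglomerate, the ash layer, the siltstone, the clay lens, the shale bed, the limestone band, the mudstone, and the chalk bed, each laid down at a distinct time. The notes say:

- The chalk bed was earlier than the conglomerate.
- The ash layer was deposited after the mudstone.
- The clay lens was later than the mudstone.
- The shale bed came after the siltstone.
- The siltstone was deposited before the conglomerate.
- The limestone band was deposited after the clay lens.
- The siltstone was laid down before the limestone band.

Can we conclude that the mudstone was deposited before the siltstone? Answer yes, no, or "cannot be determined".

No chain of stated constraints runs from the mudstone to the siltstone, and none runs from the siltstone to the mudstone either.
So the relative order of the mudstone and the siltstone is not fixed by the given facts.

cannot be determined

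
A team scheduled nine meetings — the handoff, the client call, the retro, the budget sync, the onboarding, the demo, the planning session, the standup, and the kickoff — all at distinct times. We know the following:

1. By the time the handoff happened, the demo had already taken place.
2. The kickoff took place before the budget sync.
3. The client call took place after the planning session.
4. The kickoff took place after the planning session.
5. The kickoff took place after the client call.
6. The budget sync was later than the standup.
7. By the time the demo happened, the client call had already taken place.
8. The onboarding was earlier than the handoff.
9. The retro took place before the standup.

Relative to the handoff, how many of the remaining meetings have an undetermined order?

4

Forced before the handoff: the client call, the demo, the onboarding, and the planning session.
That leaves the budget sync, the kickoff, the retro, and the standup with no forced order relative to the handoff — 4.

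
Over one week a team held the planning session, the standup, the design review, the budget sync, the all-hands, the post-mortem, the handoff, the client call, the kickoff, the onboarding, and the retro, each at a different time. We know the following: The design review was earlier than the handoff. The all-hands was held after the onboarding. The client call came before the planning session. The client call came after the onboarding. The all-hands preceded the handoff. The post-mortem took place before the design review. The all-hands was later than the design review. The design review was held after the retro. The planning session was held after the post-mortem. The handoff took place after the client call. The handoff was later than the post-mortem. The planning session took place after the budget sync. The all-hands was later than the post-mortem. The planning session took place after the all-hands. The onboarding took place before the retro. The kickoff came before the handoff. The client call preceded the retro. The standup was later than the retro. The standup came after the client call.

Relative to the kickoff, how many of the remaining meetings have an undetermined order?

9

Forced after the kickoff: the handoff.
That leaves the all-hands, the budget sync, the client call, the design review, the onboarding, the planning session, the post-mortem, the retro, and the standup with no forced order relative to the kickoff — 9.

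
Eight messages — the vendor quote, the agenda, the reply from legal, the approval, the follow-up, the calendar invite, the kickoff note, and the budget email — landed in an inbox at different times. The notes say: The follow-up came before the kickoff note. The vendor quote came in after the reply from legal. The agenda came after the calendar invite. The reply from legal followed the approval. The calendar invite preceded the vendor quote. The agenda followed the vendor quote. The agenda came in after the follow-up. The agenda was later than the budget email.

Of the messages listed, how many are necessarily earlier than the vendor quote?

Directly stated before the vendor quote: the calendar invite and the reply from legal.
The approval reaches the vendor quote via the approval → the reply from legal → the vendor quote.
That's the approval, the calendar invite, and the reply from legal — 3 in all.

3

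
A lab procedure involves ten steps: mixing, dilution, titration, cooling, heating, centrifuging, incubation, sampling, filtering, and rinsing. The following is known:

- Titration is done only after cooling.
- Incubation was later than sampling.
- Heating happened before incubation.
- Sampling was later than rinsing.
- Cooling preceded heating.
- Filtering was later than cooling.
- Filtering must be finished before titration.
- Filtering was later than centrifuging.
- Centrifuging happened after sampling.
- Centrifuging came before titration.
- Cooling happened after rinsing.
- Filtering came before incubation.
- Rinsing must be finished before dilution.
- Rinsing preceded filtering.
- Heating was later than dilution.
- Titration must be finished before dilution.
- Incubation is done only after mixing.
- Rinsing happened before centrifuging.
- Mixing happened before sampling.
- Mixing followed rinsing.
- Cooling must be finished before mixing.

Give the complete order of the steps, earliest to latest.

The constraints fix every adjacent pair, so only one ordering works:
rinsing → cooling → mixing → sampling → centrifuging → filtering → titration → dilution → heating → incubation.

rinsing, cooling, mixing, sampling, centrifuging, filtering, titration, dilution, heating, incubation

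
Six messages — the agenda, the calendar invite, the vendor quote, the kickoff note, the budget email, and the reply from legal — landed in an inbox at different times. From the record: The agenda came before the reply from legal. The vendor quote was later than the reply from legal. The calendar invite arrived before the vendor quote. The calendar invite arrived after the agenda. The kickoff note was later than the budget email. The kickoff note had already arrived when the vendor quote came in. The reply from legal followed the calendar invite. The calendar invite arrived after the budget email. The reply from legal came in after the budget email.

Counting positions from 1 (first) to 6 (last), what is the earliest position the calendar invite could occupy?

3

The agenda and the budget email must both come before the calendar invite — 2 forced predecessors.
Nothing else is forced ahead of the calendar invite, so its earliest slot is position 2 + 1 = 3.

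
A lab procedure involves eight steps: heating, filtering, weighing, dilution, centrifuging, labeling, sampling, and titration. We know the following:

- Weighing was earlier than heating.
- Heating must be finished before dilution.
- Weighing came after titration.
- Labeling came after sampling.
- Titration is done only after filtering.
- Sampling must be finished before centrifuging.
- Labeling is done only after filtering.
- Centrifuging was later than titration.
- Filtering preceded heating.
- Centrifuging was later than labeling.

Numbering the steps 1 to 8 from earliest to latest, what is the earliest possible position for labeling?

Filtering and sampling must both come before labeling — 2 forced predecessors.
Nothing else is forced ahead of labeling, so its earliest slot is position 2 + 1 = 3.

3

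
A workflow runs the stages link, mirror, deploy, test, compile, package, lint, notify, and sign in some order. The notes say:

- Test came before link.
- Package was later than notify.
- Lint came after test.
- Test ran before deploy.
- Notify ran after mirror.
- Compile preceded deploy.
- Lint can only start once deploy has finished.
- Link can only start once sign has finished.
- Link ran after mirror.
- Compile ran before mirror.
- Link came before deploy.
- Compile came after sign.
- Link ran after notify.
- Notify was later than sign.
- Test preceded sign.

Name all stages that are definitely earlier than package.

Directly stated before package: notify.
Compile reaches package via compile → mirror → notify → package.
Mirror reaches package via mirror → notify → package.
Sign reaches package via sign → notify → package.
Likewise test reaches package by chaining the stated constraints.
No chain forces lint (or any of the others) ahead of package.

compile, mirror, notify, sign, test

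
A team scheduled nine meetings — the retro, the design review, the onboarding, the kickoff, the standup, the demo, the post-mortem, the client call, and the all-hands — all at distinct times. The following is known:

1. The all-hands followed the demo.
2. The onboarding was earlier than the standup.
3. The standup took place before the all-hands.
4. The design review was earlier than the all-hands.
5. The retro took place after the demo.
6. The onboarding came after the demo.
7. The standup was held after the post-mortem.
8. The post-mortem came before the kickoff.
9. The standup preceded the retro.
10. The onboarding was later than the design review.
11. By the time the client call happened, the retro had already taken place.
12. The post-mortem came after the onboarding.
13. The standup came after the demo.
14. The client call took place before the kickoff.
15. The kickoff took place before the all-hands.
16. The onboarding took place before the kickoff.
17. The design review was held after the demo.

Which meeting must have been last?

the all-hands

Every other meeting has a chain of constraints placing it before the all-hands, so the all-hands is last.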